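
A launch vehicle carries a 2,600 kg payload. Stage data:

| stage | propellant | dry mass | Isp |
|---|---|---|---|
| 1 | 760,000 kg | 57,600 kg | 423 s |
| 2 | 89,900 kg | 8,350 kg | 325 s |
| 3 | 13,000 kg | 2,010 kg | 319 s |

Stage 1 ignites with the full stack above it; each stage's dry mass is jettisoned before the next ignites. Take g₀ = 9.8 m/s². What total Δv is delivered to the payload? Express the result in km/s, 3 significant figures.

Ignition mass of stage 1 = 760,000+57,600 + 89,900+8,350 + 13,000+2,010 + 2,600 = 933,460 kg.
Stage 1: m₀ = 933,460 kg, m_f = 933,460 − 760,000 = 173,460 kg; Δv = 423×9.8×ln(5.381) = 4145.4×1.6830 ≈ 6977 m/s.
Stage 2: m₀ = 115,860 kg, m_f = 115,860 − 89,900 = 25,960 kg; Δv = 325×9.8×ln(4.463) = 3185.0×1.4958 ≈ 4764 m/s.
Stage 3: m₀ = 17,610 kg, m_f = 17,610 − 13,000 = 4,610 kg; Δv = 319×9.8×ln(3.82) = 3126.2×1.3402 ≈ 4190 m/s.
Total Δv = 6977 + 4764 + 4190 = 15931 m/s.

Δv ≈ 15.9 km/s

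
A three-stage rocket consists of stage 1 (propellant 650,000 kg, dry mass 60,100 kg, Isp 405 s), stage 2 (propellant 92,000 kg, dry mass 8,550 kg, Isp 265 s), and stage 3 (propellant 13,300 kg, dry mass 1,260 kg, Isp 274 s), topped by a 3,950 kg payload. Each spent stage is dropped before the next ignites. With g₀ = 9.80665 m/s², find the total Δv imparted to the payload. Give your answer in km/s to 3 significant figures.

Ignition mass of stage 1 = 650,000+60,100 + 92,000+8,550 + 13,300+1,260 + 3,950 = 829,160 kg.
Stage 1: m₀ = 829,160 kg, m_f = 829,160 − 650,000 = 179,160 kg; Δv = 405×9.80665×ln(4.628) = 3971.7×1.5321 ≈ 6085 m/s.
Stage 2: m₀ = 119,060 kg, m_f = 119,060 − 92,000 = 27,060 kg; Δv = 265×9.80665×ln(4.4) = 2598.8×1.4816 ≈ 3850 m/s.
Stage 3: m₀ = 18,510 kg, m_f = 18,510 − 13,300 = 5,210 kg; Δv = 274×9.80665×ln(3.553) = 2687.0×1.2677 ≈ 3406 m/s.
Total Δv = 6085 + 3850 + 3406 = 13341 m/s.

Δv ≈ 13.3 km/s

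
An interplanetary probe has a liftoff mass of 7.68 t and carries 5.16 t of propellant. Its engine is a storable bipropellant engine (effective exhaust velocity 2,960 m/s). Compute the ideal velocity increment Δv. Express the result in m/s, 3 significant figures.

Δv ≈ 3300 m/s

m_f = m₀ − m_prop = 7.68 − 5.16 = 2.52 t.
Rocket equation: Δv = v_e · ln(m₀/m_f) = 2960.0 × ln(3.048) = 2960.0 × 1.1144 ≈ 3298.5 m/s.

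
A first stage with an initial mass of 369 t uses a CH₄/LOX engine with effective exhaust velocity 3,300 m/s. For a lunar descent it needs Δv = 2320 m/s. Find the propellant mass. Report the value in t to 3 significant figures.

m₀/m_f = exp(Δv / v_e) = exp(2320 / 3300.0) = exp(0.7030) = 2.0199.
m_f = 369 / 2.0199 = 182.682 t, so propellant = m₀ − m_f = 369 − 182.682 = 186.318 t.

propellant mass ≈ 186 t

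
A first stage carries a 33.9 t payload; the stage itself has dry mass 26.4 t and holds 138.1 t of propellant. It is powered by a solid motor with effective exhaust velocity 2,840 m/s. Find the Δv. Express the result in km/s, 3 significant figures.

Δv ≈ 3.38 km/s

m₀ = payload + dry + propellant = 33.9 + 26.4 + 138.1 = 198.4 t.
m_f = payload + dry = 33.9 + 26.4 = 60.3 t.
Δv = v_e · ln(m₀/m_f) = 2840.0 × ln(3.29) = 2840.0 × 1.1910 ≈ 3382.3 m/s.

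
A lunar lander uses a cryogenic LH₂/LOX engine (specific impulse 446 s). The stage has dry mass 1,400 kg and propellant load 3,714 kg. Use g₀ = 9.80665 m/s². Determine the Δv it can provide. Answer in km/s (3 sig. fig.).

Δv ≈ 5.67 km/s

v_e = Isp · g₀ = 446 × 9.80665 = 4373.8 m/s.
m₀ = m_dry + m_prop = 1,400 + 3,714 = 5,114 kg.
Using Δv = v_e ln(m₀/m_f): Δv = v_e · ln(m₀/m_f) = 4373.8 × ln(3.653) = 4373.8 × 1.2955 ≈ 5666.3 m/s.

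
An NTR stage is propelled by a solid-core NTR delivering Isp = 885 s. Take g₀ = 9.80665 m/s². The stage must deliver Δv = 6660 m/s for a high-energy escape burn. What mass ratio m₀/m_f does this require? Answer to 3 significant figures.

v_e = Isp · g₀ = 885 × 9.80665 = 8678.9 m/s.
Rocket equation: m₀/m_f = exp(Δv / v_e) = exp(6660 / 8678.9) = exp(0.7674) = 2.1541.

mass ratio ≈ 2.15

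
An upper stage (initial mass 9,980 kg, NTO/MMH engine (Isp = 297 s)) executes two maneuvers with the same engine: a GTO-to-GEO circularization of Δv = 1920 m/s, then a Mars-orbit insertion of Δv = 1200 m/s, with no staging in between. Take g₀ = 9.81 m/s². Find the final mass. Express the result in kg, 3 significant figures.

v_e = Isp · g₀ = 297 × 9.81 = 2913.6 m/s.
After the first burn: m = 9980 × exp(−1920/2913.6) = 9980 × 0.51738 = 5,163.45 kg.
After the second burn: m = 5,163.45 × exp(−1200/2913.6) = 5,163.45 × 0.66241 = 3,420.32 kg.

final mass ≈ 3420 kg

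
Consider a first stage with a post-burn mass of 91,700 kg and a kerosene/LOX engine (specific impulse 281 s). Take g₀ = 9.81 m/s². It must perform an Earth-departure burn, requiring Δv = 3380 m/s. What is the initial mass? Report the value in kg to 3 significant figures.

initial mass ≈ 313000 kg

v_e = Isp · g₀ = 281 × 9.81 = 2756.6 m/s.
m₀/m_f = exp(Δv / v_e) = exp(3380 / 2756.6) = exp(1.2261) = 3.4081.
m₀ = m_f × 3.4081 = 91,700 × 3.4081 = 312,523 kg.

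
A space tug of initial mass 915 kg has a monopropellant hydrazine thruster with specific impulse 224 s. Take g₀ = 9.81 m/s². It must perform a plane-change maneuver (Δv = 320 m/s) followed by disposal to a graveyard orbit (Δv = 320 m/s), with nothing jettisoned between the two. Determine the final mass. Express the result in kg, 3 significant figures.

v_e = Isp · g₀ = 224 × 9.81 = 2197.4 m/s.
After the first burn: m = 915 × exp(−320/2197.4) = 915 × 0.86448 = 790.999 kg.
After the second burn: m = 790.999 × exp(−320/2197.4) = 790.999 × 0.86448 = 683.803 kg.

final mass ≈ 684 kg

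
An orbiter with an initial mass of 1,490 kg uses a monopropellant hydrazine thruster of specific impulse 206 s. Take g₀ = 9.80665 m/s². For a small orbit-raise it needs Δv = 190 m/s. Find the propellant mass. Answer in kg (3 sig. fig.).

propellant mass ≈ 134 kg

v_e = Isp · g₀ = 206 × 9.80665 = 2020.2 m/s.
m₀/m_f = exp(Δv / v_e) = exp(190 / 2020.2) = exp(0.0941) = 1.0986.
m_f = 1,490 / 1.0986 = 1,356.27 kg, so propellant = m₀ − m_f = 1,490 − 1,356.27 = 133.73 kg.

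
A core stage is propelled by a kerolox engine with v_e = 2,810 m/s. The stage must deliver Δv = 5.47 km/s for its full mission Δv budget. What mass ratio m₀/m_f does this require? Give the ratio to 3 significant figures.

mass ratio ≈ 7.00

By the Tsiolkovsky rocket equation, m₀/m_f = exp(Δv / v_e) = exp(5470 / 2810.0) = exp(1.9466) = 7.0050.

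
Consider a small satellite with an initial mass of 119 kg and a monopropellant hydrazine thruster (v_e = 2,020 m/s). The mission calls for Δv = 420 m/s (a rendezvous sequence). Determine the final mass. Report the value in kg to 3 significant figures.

final mass ≈ 96.7 kg

Rocket equation: m₀/m_f = exp(Δv / v_e) = exp(420 / 2020.0) = exp(0.2079) = 1.2311.
m_f = m₀ / 1.2311 = 119 / 1.2311 = 96.6615 kg.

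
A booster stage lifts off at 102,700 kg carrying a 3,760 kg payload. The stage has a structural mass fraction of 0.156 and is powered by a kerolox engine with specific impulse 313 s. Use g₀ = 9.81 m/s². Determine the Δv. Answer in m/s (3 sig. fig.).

Stage wet mass = m₀ − payload = 102,700 − 3,760 = 98,940 kg.
Stage dry mass = ε × stage wet mass = 0.156 × 98,940 = 15,434.6 kg.
Burnout mass m_f = stage dry + payload = 15,434.6 + 3,760 = 19,194.6 kg.
v_e = Isp · g₀ = 313 × 9.81 = 3070.5 m/s.
Δv = v_e · ln(102,700/19,194.6) = 3070.5 × ln(5.35) = 3070.5 × 1.6772 ≈ 5150 m/s.

Δv ≈ 5150 m/s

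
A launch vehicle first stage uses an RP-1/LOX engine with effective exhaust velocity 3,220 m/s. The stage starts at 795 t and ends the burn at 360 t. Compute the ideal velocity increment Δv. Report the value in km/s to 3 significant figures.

By the Tsiolkovsky rocket equation, Δv = v_e · ln(m₀/m_f) = 3220.0 × ln(2.208) = 3220.0 × 0.7922 ≈ 2551.0 m/s.

Δv ≈ 2.55 km/s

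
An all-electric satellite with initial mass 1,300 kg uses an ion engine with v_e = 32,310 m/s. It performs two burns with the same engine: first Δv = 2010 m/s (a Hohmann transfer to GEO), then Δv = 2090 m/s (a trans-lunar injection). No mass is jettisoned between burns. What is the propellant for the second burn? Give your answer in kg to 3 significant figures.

propellant for the second burn ≈ 76.5 kg

After the first burn: m = 1300 × exp(−2010/32310.0) = 1300 × 0.93969 = 1,221.6 kg.
After the second burn: m = 1,221.6 × exp(−2090/32310.0) = 1,221.6 × 0.93736 = 1,145.08 kg.
Second-burn propellant = 1,221.6 − 1,145.08 = 76.52 kg.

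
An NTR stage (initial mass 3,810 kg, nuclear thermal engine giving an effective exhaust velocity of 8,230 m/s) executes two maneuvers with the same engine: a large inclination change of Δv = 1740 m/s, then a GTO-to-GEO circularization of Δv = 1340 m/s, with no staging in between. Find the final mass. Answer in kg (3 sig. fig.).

final mass ≈ 2620 kg

After the first burn: m = 3810 × exp(−1740/8230.0) = 3810 × 0.80943 = 3,083.93 kg.
After the second burn: m = 3,083.93 × exp(−1340/8230.0) = 3,083.93 × 0.84975 = 2,620.57 kg.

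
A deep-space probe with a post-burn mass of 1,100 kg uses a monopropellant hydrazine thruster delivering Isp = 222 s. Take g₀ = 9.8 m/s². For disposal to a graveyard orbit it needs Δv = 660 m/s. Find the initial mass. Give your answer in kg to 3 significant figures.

initial mass ≈ 1490 kg

v_e = Isp · g₀ = 222 × 9.8 = 2175.6 m/s.
By the Tsiolkovsky rocket equation, m₀/m_f = exp(Δv / v_e) = exp(660 / 2175.6) = exp(0.3034) = 1.3544.
m₀ = m_f × 1.3544 = 1,100 × 1.3544 = 1,489.84 kg.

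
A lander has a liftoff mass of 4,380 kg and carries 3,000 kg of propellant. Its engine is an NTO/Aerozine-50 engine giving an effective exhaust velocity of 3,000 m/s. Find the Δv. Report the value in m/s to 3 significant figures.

m_f = m₀ − m_prop = 4,380 − 3,000 = 1,380 kg.
From the ideal rocket equation, Δv = v_e · ln(m₀/m_f) = 3000.0 × ln(3.174) = 3000.0 × 1.1550 ≈ 3464.9 m/s.

Δv ≈ 3460 m/s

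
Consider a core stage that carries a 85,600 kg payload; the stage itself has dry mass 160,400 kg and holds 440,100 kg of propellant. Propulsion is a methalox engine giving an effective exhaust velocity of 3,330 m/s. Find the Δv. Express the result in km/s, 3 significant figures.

Δv ≈ 3.42 km/s

m₀ = payload + dry + propellant = 85,600 + 160,400 + 440,100 = 686,100 kg.
m_f = payload + dry = 85,600 + 160,400 = 246,000 kg.
Rocket equation: Δv = v_e · ln(m₀/m_f) = 3330.0 × ln(2.789) = 3330.0 × 1.0257 ≈ 3415.6 m/s.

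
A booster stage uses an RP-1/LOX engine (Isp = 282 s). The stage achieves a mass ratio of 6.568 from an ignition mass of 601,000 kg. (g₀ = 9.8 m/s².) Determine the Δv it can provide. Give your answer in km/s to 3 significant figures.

v_e = Isp · g₀ = 282 × 9.8 = 2763.6 m/s.
Δv = v_e · ln(6.568) = 2763.6 × 1.8822 ≈ 5201.7 m/s.

Δv ≈ 5.20 km/s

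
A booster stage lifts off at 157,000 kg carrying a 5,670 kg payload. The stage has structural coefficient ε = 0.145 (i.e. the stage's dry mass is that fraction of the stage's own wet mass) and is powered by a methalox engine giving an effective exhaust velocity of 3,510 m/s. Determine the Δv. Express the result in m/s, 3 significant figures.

Stage wet mass = m₀ − payload = 157,000 − 5,670 = 151,330 kg.
Stage dry mass = ε × stage wet mass = 0.145 × 151,330 = 21,942.9 kg.
Burnout mass m_f = stage dry + payload = 21,942.9 + 5,670 = 27,612.9 kg.
Rocket equation: Δv = v_e · ln(157,000/27,612.9) = 3510.0 × ln(5.686) = 3510.0 × 1.7380 ≈ 6100 m/s.

Δv ≈ 6100 m/s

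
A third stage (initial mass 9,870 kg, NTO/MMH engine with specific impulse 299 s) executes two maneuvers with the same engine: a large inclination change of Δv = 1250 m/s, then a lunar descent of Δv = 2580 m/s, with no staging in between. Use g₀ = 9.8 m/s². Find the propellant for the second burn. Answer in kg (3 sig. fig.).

v_e = Isp · g₀ = 299 × 9.8 = 2930.2 m/s.
After the first burn: m = 9870 × exp(−1250/2930.2) = 9870 × 0.65273 = 6,442.45 kg.
After the second burn: m = 6,442.45 × exp(−2580/2930.2) = 6,442.45 × 0.41458 = 2,670.91 kg.
Second-burn propellant = 6,442.45 − 2,670.91 = 3,771.54 kg.

propellant for the second burn ≈ 3770 kg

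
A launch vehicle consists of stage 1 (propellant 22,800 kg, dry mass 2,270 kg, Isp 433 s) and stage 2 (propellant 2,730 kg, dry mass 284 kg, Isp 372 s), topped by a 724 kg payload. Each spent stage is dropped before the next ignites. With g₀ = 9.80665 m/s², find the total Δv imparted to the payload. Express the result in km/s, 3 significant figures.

Δv ≈ 11.4 km/s

Ignition mass of stage 1 = 22,800+2,270 + 2,730+284 + 724 = 28,808 kg.
Stage 1: m₀ = 28,808 kg, m_f = 28,808 − 22,800 = 6,008 kg; Δv = 433×9.80665×ln(4.795) = 4246.3×1.5676 ≈ 6656 m/s.
Stage 2: m₀ = 3,738 kg, m_f = 3,738 − 2,730 = 1,008 kg; Δv = 372×9.80665×ln(3.708) = 3648.1×1.3106 ≈ 4781 m/s.
Total Δv = 6656 + 4781 = 11437 m/s.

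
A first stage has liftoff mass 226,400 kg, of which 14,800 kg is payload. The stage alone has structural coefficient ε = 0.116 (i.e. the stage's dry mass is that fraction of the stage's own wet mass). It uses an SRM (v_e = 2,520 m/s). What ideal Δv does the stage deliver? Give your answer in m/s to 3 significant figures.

Stage wet mass = m₀ − payload = 226,400 − 14,800 = 211,600 kg.
Stage dry mass = ε × stage wet mass = 0.116 × 211,600 = 24,545.6 kg.
Burnout mass m_f = stage dry + payload = 24,545.6 + 14,800 = 39,345.6 kg.
Rocket equation: Δv = v_e · ln(226,400/39,345.6) = 2520.0 × ln(5.754) = 2520.0 × 1.7499 ≈ 4410 m/s.

Δv ≈ 4410 m/s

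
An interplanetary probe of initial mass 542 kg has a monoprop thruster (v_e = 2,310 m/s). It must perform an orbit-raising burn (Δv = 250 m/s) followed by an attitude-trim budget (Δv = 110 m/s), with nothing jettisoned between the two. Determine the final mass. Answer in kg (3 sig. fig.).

After the first burn: m = 542 × exp(−250/2310.0) = 542 × 0.89743 = 486.407 kg.
After the second burn: m = 486.407 × exp(−110/2310.0) = 486.407 × 0.95350 = 463.789 kg.

final mass ≈ 464 kg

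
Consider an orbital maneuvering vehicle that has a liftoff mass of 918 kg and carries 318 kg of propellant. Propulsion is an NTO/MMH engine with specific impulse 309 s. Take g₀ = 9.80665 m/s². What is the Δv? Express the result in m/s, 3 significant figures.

v_e = Isp · g₀ = 309 × 9.80665 = 3030.3 m/s.
m_f = m₀ − m_prop = 918 − 318 = 600 kg.
Using Δv = v_e ln(m₀/m_f): Δv = v_e · ln(m₀/m_f) = 3030.3 × ln(1.53) = 3030.3 × 0.4253 ≈ 1288.7 m/s.

Δv ≈ 1290 m/s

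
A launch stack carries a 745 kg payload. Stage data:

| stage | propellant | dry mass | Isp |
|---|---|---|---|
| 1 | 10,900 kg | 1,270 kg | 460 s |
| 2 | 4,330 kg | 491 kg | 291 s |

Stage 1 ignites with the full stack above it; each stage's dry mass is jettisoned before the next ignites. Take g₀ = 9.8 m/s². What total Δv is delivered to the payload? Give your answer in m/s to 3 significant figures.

Ignition mass of stage 1 = 10,900+1,270 + 4,330+491 + 745 = 17,736 kg.
Stage 1: m₀ = 17,736 kg, m_f = 17,736 − 10,900 = 6,836 kg; Δv = 460×9.8×ln(2.594) = 4508.0×0.9534 ≈ 4298 m/s.
Stage 2: m₀ = 5,566 kg, m_f = 5,566 − 4,330 = 1,236 kg; Δv = 291×9.8×ln(4.503) = 2851.8×1.5048 ≈ 4291 m/s.
Total Δv = 4298 + 4291 = 8589 m/s.

Δv ≈ 8590 m/s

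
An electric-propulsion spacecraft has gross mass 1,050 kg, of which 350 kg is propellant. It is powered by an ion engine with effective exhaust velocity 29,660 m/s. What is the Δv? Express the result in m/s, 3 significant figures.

Δv ≈ 12000 m/s

m_f = m₀ − m_prop = 1,050 − 350 = 700 kg.
Rocket equation: Δv = v_e · ln(m₀/m_f) = 29660.0 × ln(1.5) = 29660.0 × 0.4055 ≈ 12026.1 m/s.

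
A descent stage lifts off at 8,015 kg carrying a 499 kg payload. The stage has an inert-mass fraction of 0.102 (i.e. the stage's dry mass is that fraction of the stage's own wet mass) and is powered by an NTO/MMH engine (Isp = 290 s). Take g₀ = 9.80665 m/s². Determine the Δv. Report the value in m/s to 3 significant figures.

Stage wet mass = m₀ − payload = 8,015 − 499 = 7,516 kg.
Stage dry mass = ε × stage wet mass = 0.102 × 7,516 = 766.632 kg.
Burnout mass m_f = stage dry + payload = 766.632 + 499 = 1,265.632 kg.
v_e = Isp · g₀ = 290 × 9.80665 = 2843.9 m/s.
Δv = v_e · ln(8,015/1,265.632) = 2843.9 × ln(6.333) = 2843.9 × 1.8457 ≈ 5249 m/s.

Δv ≈ 5250 m/s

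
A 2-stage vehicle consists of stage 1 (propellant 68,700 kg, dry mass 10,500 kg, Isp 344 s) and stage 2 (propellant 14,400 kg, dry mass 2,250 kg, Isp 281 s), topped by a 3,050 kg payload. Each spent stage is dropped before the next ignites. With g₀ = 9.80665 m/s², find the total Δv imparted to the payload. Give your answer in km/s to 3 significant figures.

Δv ≈ 7.62 km/s

Ignition mass of stage 1 = 68,700+10,500 + 14,400+2,250 + 3,050 = 98,900 kg.
Stage 1: m₀ = 98,900 kg, m_f = 98,900 − 68,700 = 30,200 kg; Δv = 344×9.80665×ln(3.275) = 3373.5×1.1863 ≈ 4002 m/s.
Stage 2: m₀ = 19,700 kg, m_f = 19,700 − 14,400 = 5,300 kg; Δv = 281×9.80665×ln(3.717) = 2755.7×1.3129 ≈ 3618 m/s.
Total Δv = 4002 + 3618 = 7620 m/s.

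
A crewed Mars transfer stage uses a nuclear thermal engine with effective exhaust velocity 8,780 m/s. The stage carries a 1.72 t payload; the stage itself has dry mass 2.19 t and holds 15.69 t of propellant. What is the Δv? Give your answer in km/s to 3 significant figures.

Δv ≈ 14.2 km/s

m₀ = payload + dry + propellant = 1.72 + 2.19 + 15.69 = 19.6 t.
m_f = payload + dry = 1.72 + 2.19 = 3.91 t.
By the Tsiolkovsky rocket equation, Δv = v_e · ln(m₀/m_f) = 8780.0 × ln(5.013) = 8780.0 × 1.6120 ≈ 14153.3 m/s.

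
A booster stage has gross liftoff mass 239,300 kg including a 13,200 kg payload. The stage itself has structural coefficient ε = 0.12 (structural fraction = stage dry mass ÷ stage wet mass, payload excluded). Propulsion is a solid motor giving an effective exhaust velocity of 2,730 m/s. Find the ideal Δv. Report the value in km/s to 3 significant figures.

Δv ≈ 4.86 km/s

Stage wet mass = m₀ − payload = 239,300 − 13,200 = 226,100 kg.
Stage dry mass = ε × stage wet mass = 0.12 × 226,100 = 27,132 kg.
Burnout mass m_f = stage dry + payload = 27,132 + 13,200 = 40,332 kg.
Δv = v_e · ln(239,300/40,332) = 2730.0 × ln(5.933) = 2730.0 × 1.7806 ≈ 4861 m/s.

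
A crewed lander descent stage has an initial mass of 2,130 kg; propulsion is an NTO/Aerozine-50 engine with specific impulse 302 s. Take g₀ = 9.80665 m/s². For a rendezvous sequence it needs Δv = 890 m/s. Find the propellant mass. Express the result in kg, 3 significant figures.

propellant mass ≈ 553 kg

v_e = Isp · g₀ = 302 × 9.80665 = 2961.6 m/s.
m₀/m_f = exp(Δv / v_e) = exp(890 / 2961.6) = exp(0.3005) = 1.3506.
m_f = 2,130 / 1.3506 = 1,577.08 kg, so propellant = m₀ − m_f = 2,130 − 1,577.08 = 552.92 kg.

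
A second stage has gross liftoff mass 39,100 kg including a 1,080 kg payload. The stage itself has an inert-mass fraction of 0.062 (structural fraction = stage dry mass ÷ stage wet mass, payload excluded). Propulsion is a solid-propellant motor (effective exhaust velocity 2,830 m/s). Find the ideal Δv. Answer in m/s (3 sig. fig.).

Stage wet mass = m₀ − payload = 39,100 − 1,080 = 38,020 kg.
Stage dry mass = ε × stage wet mass = 0.062 × 38,020 = 2,357.24 kg.
Burnout mass m_f = stage dry + payload = 2,357.24 + 1,080 = 3,437.24 kg.
Δv = v_e · ln(39,100/3,437.24) = 2830.0 × ln(11.38) = 2830.0 × 2.4315 ≈ 6881 m/s.

Δv ≈ 6880 m/s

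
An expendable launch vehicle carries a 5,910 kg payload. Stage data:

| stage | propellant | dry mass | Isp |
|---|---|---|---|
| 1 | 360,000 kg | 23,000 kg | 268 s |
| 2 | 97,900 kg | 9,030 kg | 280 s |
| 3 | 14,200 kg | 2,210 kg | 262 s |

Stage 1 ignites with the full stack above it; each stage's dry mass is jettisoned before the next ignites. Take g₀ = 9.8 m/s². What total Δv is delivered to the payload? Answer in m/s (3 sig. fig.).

Ignition mass of stage 1 = 360,000+23,000 + 97,900+9,030 + 14,200+2,210 + 5,910 = 512,250 kg.
Stage 1: m₀ = 512,250 kg, m_f = 512,250 − 360,000 = 152,250 kg; Δv = 268×9.8×ln(3.365) = 2626.4×1.2133 ≈ 3187 m/s.
Stage 2: m₀ = 129,250 kg, m_f = 129,250 − 97,900 = 31,350 kg; Δv = 280×9.8×ln(4.123) = 2744.0×1.4165 ≈ 3887 m/s.
Stage 3: m₀ = 22,320 kg, m_f = 22,320 − 14,200 = 8,120 kg; Δv = 262×9.8×ln(2.749) = 2567.6×1.0112 ≈ 2596 m/s.
Total Δv = 3187 + 3887 + 2596 = 9670 m/s.

Δv ≈ 9670 m/s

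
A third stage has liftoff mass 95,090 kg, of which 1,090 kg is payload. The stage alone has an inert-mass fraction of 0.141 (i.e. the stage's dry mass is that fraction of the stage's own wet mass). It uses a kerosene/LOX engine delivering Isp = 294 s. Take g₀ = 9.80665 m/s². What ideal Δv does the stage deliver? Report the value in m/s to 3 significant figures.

Stage wet mass = m₀ − payload = 95,090 − 1,090 = 94,000 kg.
Stage dry mass = ε × stage wet mass = 0.141 × 94,000 = 13,254 kg.
Burnout mass m_f = stage dry + payload = 13,254 + 1,090 = 14,344 kg.
v_e = Isp · g₀ = 294 × 9.80665 = 2883.2 m/s.
Δv = v_e · ln(95,090/14,344) = 2883.2 × ln(6.629) = 2883.2 × 1.8915 ≈ 5453 m/s.

Δv ≈ 5450 m/s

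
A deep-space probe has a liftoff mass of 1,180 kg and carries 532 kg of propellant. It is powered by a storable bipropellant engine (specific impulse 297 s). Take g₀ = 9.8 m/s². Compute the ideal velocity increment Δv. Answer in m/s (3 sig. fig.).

Δv ≈ 1740 m/s

v_e = Isp · g₀ = 297 × 9.8 = 2910.6 m/s.
m_f = m₀ − m_prop = 1,180 − 532 = 648 kg.
Δv = v_e · ln(m₀/m_f) = 2910.6 × ln(1.821) = 2910.6 × 0.5994 ≈ 1744.6 m/s.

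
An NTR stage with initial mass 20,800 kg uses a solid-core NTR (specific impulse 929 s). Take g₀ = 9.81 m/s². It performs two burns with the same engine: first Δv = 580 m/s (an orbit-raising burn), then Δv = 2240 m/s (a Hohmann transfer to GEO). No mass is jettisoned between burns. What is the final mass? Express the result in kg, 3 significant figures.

final mass ≈ 15300 kg

v_e = Isp · g₀ = 929 × 9.81 = 9113.5 m/s.
After the first burn: m = 20800 × exp(−580/9113.5) = 20800 × 0.93834 = 19,517.5 kg.
After the second burn: m = 19,517.5 × exp(−2240/9113.5) = 19,517.5 × 0.78209 = 15,264.4 kg.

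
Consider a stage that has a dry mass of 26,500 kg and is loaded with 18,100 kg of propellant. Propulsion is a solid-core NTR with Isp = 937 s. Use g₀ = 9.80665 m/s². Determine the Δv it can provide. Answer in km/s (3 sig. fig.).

v_e = Isp · g₀ = 937 × 9.80665 = 9188.8 m/s.
m₀ = m_dry + m_prop = 26,500 + 18,100 = 44,600 kg.
From the ideal rocket equation, Δv = v_e · ln(m₀/m_f) = 9188.8 × ln(1.683) = 9188.8 × 0.5206 ≈ 4783.6 m/s.

Δv ≈ 4.78 km/s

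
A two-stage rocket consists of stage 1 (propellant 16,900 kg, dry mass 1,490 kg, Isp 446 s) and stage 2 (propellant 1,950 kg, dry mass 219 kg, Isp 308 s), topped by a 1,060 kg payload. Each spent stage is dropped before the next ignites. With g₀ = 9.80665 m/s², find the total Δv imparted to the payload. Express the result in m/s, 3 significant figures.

Ignition mass of stage 1 = 16,900+1,490 + 1,950+219 + 1,060 = 21,619 kg.
Stage 1: m₀ = 21,619 kg, m_f = 21,619 − 16,900 = 4,719 kg; Δv = 446×9.80665×ln(4.581) = 4373.8×1.5220 ≈ 6657 m/s.
Stage 2: m₀ = 3,229 kg, m_f = 3,229 − 1,950 = 1,279 kg; Δv = 308×9.80665×ln(2.525) = 3020.4×0.9261 ≈ 2797 m/s.
Total Δv = 6657 + 2797 = 9454 m/s.

Δv ≈ 9450 m/s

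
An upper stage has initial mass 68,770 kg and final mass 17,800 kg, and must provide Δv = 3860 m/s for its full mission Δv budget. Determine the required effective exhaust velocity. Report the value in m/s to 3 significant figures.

v_e ≈ 2860 m/s

ln(m₀/m_f) = ln(68770/17800) = ln(3.863) = 1.3516.
Rocket equation: v_e = Δv / ln(m₀/m_f) = 3860 / 1.3516 = 2855.9 m/s.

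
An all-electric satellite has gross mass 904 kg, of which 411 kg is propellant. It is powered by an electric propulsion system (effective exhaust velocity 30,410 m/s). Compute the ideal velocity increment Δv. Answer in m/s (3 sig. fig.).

Δv ≈ 18400 m/s

m_f = m₀ − m_prop = 904 − 411 = 493 kg.
By the Tsiolkovsky rocket equation, Δv = v_e · ln(m₀/m_f) = 30410.0 × ln(1.834) = 30410.0 × 0.6063 ≈ 18438.2 m/s.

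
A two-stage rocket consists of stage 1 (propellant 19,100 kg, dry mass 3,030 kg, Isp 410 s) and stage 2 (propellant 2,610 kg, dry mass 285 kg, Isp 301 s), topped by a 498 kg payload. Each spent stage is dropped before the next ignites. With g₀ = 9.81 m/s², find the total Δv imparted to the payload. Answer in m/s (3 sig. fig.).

Δv ≈ 9880 m/s

Ignition mass of stage 1 = 19,100+3,030 + 2,610+285 + 498 = 25,523 kg.
Stage 1: m₀ = 25,523 kg, m_f = 25,523 − 19,100 = 6,423 kg; Δv = 410×9.81×ln(3.974) = 4022.1×1.3797 ≈ 5549 m/s.
Stage 2: m₀ = 3,393 kg, m_f = 3,393 − 2,610 = 783 kg; Δv = 301×9.81×ln(4.333) = 2952.8×1.4663 ≈ 4330 m/s.
Total Δv = 5549 + 4330 = 9879 m/s.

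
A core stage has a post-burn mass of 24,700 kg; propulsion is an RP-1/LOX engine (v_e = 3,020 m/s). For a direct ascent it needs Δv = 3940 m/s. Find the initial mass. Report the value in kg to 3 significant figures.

Using Δv = v_e ln(m₀/m_f): m₀/m_f = exp(Δv / v_e) = exp(3940 / 3020.0) = exp(1.3046) = 3.6863.
m₀ = m_f × 3.6863 = 24,700 × 3.6863 = 91,051.6 kg.

initial mass ≈ 91100 kg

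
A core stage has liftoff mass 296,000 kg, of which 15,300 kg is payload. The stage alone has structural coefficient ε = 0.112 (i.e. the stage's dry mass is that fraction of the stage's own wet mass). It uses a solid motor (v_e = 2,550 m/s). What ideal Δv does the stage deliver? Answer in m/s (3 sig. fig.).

Δv ≈ 4710 m/s

Stage wet mass = m₀ − payload = 296,000 − 15,300 = 280,700 kg.
Stage dry mass = ε × stage wet mass = 0.112 × 280,700 = 31,438.4 kg.
Burnout mass m_f = stage dry + payload = 31,438.4 + 15,300 = 46,738.4 kg.
Rocket equation: Δv = v_e · ln(296,000/46,738.4) = 2550.0 × ln(6.333) = 2550.0 × 1.8458 ≈ 4707 m/s.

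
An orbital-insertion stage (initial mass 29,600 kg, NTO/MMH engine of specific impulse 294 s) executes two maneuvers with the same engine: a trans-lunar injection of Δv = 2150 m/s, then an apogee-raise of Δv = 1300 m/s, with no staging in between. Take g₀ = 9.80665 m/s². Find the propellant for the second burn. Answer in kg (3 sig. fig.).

propellant for the second burn ≈ 5100 kg

v_e = Isp · g₀ = 294 × 9.80665 = 2883.2 m/s.
After the first burn: m = 29600 × exp(−2150/2883.2) = 29600 × 0.47440 = 14,042.2 kg.
After the second burn: m = 14,042.2 × exp(−1300/2883.2) = 14,042.2 × 0.63706 = 8,945.72 kg.
Second-burn propellant = 14,042.2 − 8,945.72 = 5,096.48 kg.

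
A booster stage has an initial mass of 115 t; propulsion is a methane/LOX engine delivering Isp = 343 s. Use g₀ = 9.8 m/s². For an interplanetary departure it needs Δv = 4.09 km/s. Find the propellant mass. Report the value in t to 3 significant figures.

propellant mass ≈ 80.9 t

v_e = Isp · g₀ = 343 × 9.8 = 3361.4 m/s.
Using Δv = v_e ln(m₀/m_f): m₀/m_f = exp(Δv / v_e) = exp(4090 / 3361.4) = exp(1.2168) = 3.3762.
m_f = 115 / 3.3762 = 34.062 t, so propellant = m₀ − m_f = 115 − 34.062 = 80.938 t.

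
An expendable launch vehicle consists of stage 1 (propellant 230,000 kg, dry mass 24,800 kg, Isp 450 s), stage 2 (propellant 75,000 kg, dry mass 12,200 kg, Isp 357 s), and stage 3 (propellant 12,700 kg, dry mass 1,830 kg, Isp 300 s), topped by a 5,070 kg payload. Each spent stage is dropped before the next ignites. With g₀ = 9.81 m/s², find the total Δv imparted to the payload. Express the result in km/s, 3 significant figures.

Δv ≈ 11.8 km/s

Ignition mass of stage 1 = 230,000+24,800 + 75,000+12,200 + 12,700+1,830 + 5,070 = 361,600 kg.
Stage 1: m₀ = 361,600 kg, m_f = 361,600 − 230,000 = 131,600 kg; Δv = 450×9.81×ln(2.748) = 4414.5×1.0108 ≈ 4462 m/s.
Stage 2: m₀ = 106,800 kg, m_f = 106,800 − 75,000 = 31,800 kg; Δv = 357×9.81×ln(3.358) = 3502.2×1.2115 ≈ 4243 m/s.
Stage 3: m₀ = 19,600 kg, m_f = 19,600 − 12,700 = 6,900 kg; Δv = 300×9.81×ln(2.841) = 2943.0×1.0440 ≈ 3073 m/s.
Total Δv = 4462 + 4243 + 3073 = 11778 m/s.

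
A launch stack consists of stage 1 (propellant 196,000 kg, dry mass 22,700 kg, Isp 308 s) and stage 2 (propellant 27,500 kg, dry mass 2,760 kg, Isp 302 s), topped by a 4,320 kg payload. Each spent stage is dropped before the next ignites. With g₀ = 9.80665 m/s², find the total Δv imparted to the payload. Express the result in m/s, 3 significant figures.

Ignition mass of stage 1 = 196,000+22,700 + 27,500+2,760 + 4,320 = 253,280 kg.
Stage 1: m₀ = 253,280 kg, m_f = 253,280 − 196,000 = 57,280 kg; Δv = 308×9.80665×ln(4.422) = 3020.4×1.4865 ≈ 4490 m/s.
Stage 2: m₀ = 34,580 kg, m_f = 34,580 − 27,500 = 7,080 kg; Δv = 302×9.80665×ln(4.884) = 2961.6×1.5860 ≈ 4697 m/s.
Total Δv = 4490 + 4697 = 9187 m/s.

Δv ≈ 9190 m/s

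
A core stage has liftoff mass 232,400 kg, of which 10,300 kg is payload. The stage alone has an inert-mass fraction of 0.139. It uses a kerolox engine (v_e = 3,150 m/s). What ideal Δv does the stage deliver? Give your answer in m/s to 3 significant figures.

Stage wet mass = m₀ − payload = 232,400 − 10,300 = 222,100 kg.
Stage dry mass = ε × stage wet mass = 0.139 × 222,100 = 30,871.9 kg.
Burnout mass m_f = stage dry + payload = 30,871.9 + 10,300 = 41,171.9 kg.
Δv = v_e · ln(232,400/41,171.9) = 3150.0 × ln(5.645) = 3150.0 × 1.7307 ≈ 5452 m/s.

Δv ≈ 5450 m/s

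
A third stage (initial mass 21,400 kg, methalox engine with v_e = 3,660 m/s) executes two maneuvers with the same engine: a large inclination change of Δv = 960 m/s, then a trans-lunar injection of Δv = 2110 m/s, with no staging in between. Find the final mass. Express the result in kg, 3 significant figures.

After the first burn: m = 21400 × exp(−960/3660.0) = 21400 × 0.76928 = 16,462.6 kg.
After the second burn: m = 16,462.6 × exp(−2110/3660.0) = 16,462.6 × 0.56186 = 9,249.68 kg.

final mass ≈ 9250 kg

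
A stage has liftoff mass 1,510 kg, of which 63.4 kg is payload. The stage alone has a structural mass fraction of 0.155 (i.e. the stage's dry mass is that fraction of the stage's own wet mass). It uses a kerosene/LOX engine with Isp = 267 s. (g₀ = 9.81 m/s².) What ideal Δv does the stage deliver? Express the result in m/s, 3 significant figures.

Δv ≈ 4340 m/s

Stage wet mass = m₀ − payload = 1,510 − 63.4 = 1,446.6 kg.
Stage dry mass = ε × stage wet mass = 0.155 × 1,446.6 = 224.223 kg.
Burnout mass m_f = stage dry + payload = 224.223 + 63.4 = 287.623 kg.
v_e = Isp · g₀ = 267 × 9.81 = 2619.3 m/s.
By the Tsiolkovsky rocket equation, Δv = v_e · ln(1,510/287.623) = 2619.3 × ln(5.25) = 2619.3 × 1.6582 ≈ 4343 m/s.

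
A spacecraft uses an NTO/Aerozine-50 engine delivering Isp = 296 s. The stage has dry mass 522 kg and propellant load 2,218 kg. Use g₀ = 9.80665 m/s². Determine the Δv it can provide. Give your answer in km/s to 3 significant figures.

Δv ≈ 4.81 km/s

v_e = Isp · g₀ = 296 × 9.80665 = 2902.8 m/s.
m₀ = m_dry + m_prop = 522 + 2,218 = 2,740 kg.
Rocket equation: Δv = v_e · ln(m₀/m_f) = 2902.8 × ln(5.249) = 2902.8 × 1.6580 ≈ 4812.9 m/s.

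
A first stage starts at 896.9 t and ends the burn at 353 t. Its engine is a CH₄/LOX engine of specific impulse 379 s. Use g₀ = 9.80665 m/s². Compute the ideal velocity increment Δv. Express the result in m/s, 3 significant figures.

Δv ≈ 3470 m/s

v_e = Isp · g₀ = 379 × 9.80665 = 3716.7 m/s.
Δv = v_e · ln(m₀/m_f) = 3716.7 × ln(2.541) = 3716.7 × 0.9325 ≈ 3465.8 m/s.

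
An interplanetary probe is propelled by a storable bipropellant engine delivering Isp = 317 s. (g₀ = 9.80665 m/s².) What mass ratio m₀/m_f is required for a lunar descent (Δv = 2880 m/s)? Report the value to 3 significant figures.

mass ratio ≈ 2.53

v_e = Isp · g₀ = 317 × 9.80665 = 3108.7 m/s.
Rocket equation: m₀/m_f = exp(Δv / v_e) = exp(2880 / 3108.7) = exp(0.9264) = 2.5255.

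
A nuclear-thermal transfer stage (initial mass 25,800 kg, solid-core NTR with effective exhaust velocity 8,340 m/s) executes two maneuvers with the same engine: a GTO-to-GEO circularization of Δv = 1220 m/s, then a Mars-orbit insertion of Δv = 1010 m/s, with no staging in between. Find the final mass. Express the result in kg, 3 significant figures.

After the first burn: m = 25800 × exp(−1220/8340.0) = 25800 × 0.86391 = 22,288.9 kg.
After the second burn: m = 22,288.9 × exp(−1010/8340.0) = 22,288.9 × 0.88594 = 19,746.6 kg.

final mass ≈ 19700 kg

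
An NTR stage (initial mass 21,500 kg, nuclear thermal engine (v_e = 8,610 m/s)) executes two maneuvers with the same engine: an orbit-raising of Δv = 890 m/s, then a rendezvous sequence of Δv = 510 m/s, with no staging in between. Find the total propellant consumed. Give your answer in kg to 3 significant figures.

total propellant consumed ≈ 3230 kg

After the first burn: m = 21500 × exp(−890/8610.0) = 21500 × 0.90179 = 19,388.5 kg.
After the second burn: m = 19,388.5 × exp(−510/8610.0) = 19,388.5 × 0.94249 = 18,273.5 kg.
Total propellant = m₀ − m_final = 21500 − 18,273.5 = 3,226.5 kg.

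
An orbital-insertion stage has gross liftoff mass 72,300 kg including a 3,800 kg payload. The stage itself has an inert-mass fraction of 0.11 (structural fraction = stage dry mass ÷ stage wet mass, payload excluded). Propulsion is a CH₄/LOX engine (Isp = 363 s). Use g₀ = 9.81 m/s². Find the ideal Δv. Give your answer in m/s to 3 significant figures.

Stage wet mass = m₀ − payload = 72,300 − 3,800 = 68,500 kg.
Stage dry mass = ε × stage wet mass = 0.11 × 68,500 = 7,535 kg.
Burnout mass m_f = stage dry + payload = 7,535 + 3,800 = 11,335 kg.
v_e = Isp · g₀ = 363 × 9.81 = 3561.0 m/s.
Rocket equation: Δv = v_e · ln(72,300/11,335) = 3561.0 × ln(6.378) = 3561.0 × 1.8529 ≈ 6598 m/s.

Δv ≈ 6600 m/s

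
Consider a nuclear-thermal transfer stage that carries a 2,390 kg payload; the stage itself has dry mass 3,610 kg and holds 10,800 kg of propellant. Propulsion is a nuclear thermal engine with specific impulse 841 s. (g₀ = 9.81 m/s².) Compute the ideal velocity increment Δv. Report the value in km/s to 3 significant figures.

v_e = Isp · g₀ = 841 × 9.81 = 8250.2 m/s.
m₀ = payload + dry + propellant = 2,390 + 3,610 + 10,800 = 16,800 kg.
m_f = payload + dry = 2,390 + 3,610 = 6,000 kg.
Δv = v_e · ln(m₀/m_f) = 8250.2 × ln(2.8) = 8250.2 × 1.0296 ≈ 8494.6 m/s.

Δv ≈ 8.49 km/s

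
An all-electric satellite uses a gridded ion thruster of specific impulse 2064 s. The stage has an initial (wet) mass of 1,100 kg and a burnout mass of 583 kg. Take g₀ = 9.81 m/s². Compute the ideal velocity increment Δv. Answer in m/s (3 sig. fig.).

Δv ≈ 12900 m/s

v_e = Isp · g₀ = 2064 × 9.81 = 20247.8 m/s.
Using Δv = v_e ln(m₀/m_f): Δv = v_e · ln(m₀/m_f) = 20247.8 × ln(1.887) = 20247.8 × 0.6349 ≈ 12854.9 m/s.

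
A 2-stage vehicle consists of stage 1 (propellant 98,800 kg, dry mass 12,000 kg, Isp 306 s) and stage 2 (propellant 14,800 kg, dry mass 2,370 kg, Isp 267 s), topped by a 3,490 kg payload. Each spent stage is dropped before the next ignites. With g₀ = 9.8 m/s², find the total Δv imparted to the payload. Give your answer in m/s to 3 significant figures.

Ignition mass of stage 1 = 98,800+12,000 + 14,800+2,370 + 3,490 = 131,460 kg.
Stage 1: m₀ = 131,460 kg, m_f = 131,460 − 98,800 = 32,660 kg; Δv = 306×9.8×ln(4.025) = 2998.8×1.3926 ≈ 4176 m/s.
Stage 2: m₀ = 20,660 kg, m_f = 20,660 − 14,800 = 5,860 kg; Δv = 267×9.8×ln(3.526) = 2616.6×1.2600 ≈ 3297 m/s.
Total Δv = 4176 + 3297 = 7473 m/s.

Δv ≈ 7470 m/s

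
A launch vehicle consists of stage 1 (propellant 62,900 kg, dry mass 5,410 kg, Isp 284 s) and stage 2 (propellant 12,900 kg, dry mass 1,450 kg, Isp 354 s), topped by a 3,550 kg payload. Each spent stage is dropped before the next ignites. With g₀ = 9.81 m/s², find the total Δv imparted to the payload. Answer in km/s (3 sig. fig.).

Δv ≈ 8.07 km/s

Ignition mass of stage 1 = 62,900+5,410 + 12,900+1,450 + 3,550 = 86,210 kg.
Stage 1: m₀ = 86,210 kg, m_f = 86,210 − 62,900 = 23,310 kg; Δv = 284×9.81×ln(3.698) = 2786.0×1.3079 ≈ 3644 m/s.
Stage 2: m₀ = 17,900 kg, m_f = 17,900 − 12,900 = 5,000 kg; Δv = 354×9.81×ln(3.58) = 3472.7×1.2754 ≈ 4429 m/s.
Total Δv = 3644 + 4429 = 8073 m/s.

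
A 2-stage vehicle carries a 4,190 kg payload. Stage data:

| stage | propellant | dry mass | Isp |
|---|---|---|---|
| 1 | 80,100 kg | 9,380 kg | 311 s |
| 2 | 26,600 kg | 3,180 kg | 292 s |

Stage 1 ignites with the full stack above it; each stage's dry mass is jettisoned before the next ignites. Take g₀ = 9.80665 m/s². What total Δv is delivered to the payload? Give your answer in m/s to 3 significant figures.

Ignition mass of stage 1 = 80,100+9,380 + 26,600+3,180 + 4,190 = 123,450 kg.
Stage 1: m₀ = 123,450 kg, m_f = 123,450 − 80,100 = 43,350 kg; Δv = 311×9.80665×ln(2.848) = 3049.9×1.0465 ≈ 3192 m/s.
Stage 2: m₀ = 33,970 kg, m_f = 33,970 − 26,600 = 7,370 kg; Δv = 292×9.80665×ln(4.609) = 2863.5×1.5281 ≈ 4376 m/s.
Total Δv = 3192 + 4376 = 7568 m/s.

Δv ≈ 7570 m/s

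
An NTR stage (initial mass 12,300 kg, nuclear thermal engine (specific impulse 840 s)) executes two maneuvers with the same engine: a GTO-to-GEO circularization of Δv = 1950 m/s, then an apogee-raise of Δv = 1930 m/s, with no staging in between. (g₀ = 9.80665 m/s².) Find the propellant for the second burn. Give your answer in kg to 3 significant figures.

v_e = Isp · g₀ = 840 × 9.80665 = 8237.6 m/s.
After the first burn: m = 12300 × exp(−1950/8237.6) = 12300 × 0.78921 = 9,707.28 kg.
After the second burn: m = 9,707.28 × exp(−1930/8237.6) = 9,707.28 × 0.79113 = 7,679.72 kg.
Second-burn propellant = 9,707.28 − 7,679.72 = 2,027.56 kg.

propellant for the second burn ≈ 2030 kg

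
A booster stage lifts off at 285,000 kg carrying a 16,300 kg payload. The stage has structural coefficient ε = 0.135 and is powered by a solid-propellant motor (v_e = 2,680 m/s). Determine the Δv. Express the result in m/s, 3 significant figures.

Stage wet mass = m₀ − payload = 285,000 − 16,300 = 268,700 kg.
Stage dry mass = ε × stage wet mass = 0.135 × 268,700 = 36,274.5 kg.
Burnout mass m_f = stage dry + payload = 36,274.5 + 16,300 = 52,574.5 kg.
Δv = v_e · ln(285,000/52,574.5) = 2680.0 × ln(5.421) = 2680.0 × 1.6903 ≈ 4530 m/s.

Δv ≈ 4530 m/s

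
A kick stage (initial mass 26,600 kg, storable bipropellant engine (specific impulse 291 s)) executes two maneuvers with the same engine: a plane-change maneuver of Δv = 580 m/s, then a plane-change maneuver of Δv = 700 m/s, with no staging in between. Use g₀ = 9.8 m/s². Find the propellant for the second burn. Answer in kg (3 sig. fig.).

propellant for the second burn ≈ 4720 kg

v_e = Isp · g₀ = 291 × 9.8 = 2851.8 m/s.
After the first burn: m = 26600 × exp(−580/2851.8) = 26600 × 0.81597 = 21,704.8 kg.
After the second burn: m = 21,704.8 × exp(−700/2851.8) = 21,704.8 × 0.78235 = 16,980.8 kg.
Second-burn propellant = 21,704.8 − 16,980.8 = 4,724 kg.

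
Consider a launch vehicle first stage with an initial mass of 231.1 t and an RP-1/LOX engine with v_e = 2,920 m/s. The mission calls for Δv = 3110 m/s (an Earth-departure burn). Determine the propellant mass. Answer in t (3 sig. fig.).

Using Δv = v_e ln(m₀/m_f): m₀/m_f = exp(Δv / v_e) = exp(3110 / 2920.0) = exp(1.0651) = 2.9010.
m_f = 231.1 / 2.9010 = 79.6622 t, so propellant = m₀ − m_f = 231.1 − 79.6622 = 151.4378 t.

propellant mass ≈ 151 t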